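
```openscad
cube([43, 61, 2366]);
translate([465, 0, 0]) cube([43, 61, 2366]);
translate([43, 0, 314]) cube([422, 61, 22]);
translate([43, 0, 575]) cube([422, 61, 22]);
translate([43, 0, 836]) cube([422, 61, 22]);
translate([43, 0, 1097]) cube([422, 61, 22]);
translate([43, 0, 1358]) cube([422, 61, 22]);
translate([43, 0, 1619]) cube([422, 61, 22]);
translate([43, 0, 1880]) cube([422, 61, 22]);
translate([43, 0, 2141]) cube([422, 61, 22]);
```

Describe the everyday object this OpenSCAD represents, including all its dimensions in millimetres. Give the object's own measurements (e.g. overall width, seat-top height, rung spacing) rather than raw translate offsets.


A straight ladder. Two 43×61 mm vertical rails, 2366 mm tall, stand 508 mm apart (outside-to-outside) with their front faces coplanar on the −y side. 8 rungs, each 61 mm deep and 22 mm tall, span between the inner faces of the rails, front faces flush with the rails. The lowest rung's underside is at z = 314 mm and rungs are spaced 261 mm apart (underside to underside).


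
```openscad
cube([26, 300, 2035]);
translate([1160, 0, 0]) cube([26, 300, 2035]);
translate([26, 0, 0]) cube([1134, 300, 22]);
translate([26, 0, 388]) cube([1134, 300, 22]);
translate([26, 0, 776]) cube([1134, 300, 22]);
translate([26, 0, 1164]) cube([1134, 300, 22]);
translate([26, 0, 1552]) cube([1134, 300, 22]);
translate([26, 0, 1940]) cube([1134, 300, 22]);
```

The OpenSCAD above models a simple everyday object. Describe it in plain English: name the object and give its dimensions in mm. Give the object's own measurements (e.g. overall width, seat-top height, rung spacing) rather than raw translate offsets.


An open bookshelf. Two side panels, each 26 mm thick, 300 mm deep and 2035 mm tall, stand 1186 mm apart (outside-to-outside). Between them sit 6 shelves, each 22 mm thick and 300 mm deep, spanning the full gap between the sides. The bottom shelf rests on the floor (its underside at z = 0) and the clear gap between one shelf's top and the next shelf's underside is 366 mm.


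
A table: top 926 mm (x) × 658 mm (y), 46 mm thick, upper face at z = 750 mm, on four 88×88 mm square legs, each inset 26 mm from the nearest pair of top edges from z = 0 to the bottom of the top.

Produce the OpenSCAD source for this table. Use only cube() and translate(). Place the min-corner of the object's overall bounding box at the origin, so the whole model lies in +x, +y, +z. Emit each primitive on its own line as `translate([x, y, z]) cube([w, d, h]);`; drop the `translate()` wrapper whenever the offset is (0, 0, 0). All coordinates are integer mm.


translate([0, 0, 704]) cube([926, 658, 46]);
translate([26, 26, 0]) cube([88, 88, 704]);
translate([812, 26, 0]) cube([88, 88, 704]);
translate([26, 544, 0]) cube([88, 88, 704]);
translate([812, 544, 0]) cube([88, 88, 704]);


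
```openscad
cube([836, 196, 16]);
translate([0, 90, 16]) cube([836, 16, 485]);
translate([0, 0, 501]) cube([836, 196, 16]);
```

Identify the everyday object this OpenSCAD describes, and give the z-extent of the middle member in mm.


An I-beam. The web height is 485 mm.

Two wide flanges with a thin centred web — an I-beam. Overall 517 mm minus two 16 mm flanges gives a web of 517 − 2·16 = 485 mm.


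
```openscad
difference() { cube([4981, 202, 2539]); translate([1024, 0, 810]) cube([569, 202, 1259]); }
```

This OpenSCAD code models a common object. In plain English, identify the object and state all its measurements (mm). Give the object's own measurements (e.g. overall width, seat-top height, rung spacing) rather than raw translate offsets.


A wall 4981 mm long (x), 202 mm thick (y), 2539 mm tall, with a rectangular window opening cut through it. The opening is 569 mm wide and 1259 mm tall; its sill is at z = 810 mm and its near (−x) edge is 1024 mm from the wall's −x end. The opening passes through the full wall thickness.


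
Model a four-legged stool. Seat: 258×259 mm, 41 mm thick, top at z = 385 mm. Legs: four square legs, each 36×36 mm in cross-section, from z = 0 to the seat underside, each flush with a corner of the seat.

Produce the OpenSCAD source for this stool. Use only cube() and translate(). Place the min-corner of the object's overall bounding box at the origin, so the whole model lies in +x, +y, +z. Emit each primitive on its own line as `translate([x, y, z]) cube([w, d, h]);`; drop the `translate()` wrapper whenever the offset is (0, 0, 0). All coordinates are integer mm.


translate([0, 0, 344]) cube([258, 259, 41]);
cube([36, 36, 344]);
translate([222, 0, 0]) cube([36, 36, 344]);
translate([0, 223, 0]) cube([36, 36, 344]);
translate([222, 223, 0]) cube([36, 36, 344]);


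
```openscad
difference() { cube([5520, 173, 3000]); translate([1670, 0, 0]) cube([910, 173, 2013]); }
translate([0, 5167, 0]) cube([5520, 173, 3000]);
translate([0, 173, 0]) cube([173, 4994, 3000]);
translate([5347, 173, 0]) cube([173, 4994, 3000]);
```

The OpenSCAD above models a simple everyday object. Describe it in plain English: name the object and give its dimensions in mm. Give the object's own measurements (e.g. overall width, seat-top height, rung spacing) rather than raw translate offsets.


A single room: four walls, each 3000 mm tall and 173 mm thick, enclosing an outside footprint 5520×5340 mm (x × y), no floor or roof. The front and back walls (−y and +y sides) run the full x-width; the side walls fit between their inner faces. A door opening 910 mm wide and 2013 mm tall is cut through the front wall from the floor up, its −x edge 1670 mm from the wall's −x end.


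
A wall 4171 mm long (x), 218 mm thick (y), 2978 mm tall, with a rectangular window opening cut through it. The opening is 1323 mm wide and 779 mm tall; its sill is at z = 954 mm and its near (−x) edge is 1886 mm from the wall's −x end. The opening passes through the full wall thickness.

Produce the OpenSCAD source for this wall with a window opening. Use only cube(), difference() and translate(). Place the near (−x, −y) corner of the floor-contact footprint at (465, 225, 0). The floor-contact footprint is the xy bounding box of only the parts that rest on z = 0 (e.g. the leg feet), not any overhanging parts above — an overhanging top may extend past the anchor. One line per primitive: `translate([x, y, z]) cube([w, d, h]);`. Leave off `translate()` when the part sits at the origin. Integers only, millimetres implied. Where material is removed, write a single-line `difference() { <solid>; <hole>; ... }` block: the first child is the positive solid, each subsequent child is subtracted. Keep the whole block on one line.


difference() { translate([465, 225, 0]) cube([4171, 218, 2978]); translate([2351, 225, 954]) cube([1323, 218, 779]); }


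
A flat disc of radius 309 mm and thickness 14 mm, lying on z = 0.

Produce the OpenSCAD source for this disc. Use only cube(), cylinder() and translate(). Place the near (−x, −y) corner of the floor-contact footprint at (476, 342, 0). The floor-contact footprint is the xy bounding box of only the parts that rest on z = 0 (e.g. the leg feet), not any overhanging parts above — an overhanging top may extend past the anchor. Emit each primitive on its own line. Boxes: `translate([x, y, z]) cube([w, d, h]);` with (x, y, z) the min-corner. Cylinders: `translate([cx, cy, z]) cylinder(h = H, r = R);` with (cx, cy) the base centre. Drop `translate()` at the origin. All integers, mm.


translate([785, 651, 0]) cylinder(h = 14, r = 309);


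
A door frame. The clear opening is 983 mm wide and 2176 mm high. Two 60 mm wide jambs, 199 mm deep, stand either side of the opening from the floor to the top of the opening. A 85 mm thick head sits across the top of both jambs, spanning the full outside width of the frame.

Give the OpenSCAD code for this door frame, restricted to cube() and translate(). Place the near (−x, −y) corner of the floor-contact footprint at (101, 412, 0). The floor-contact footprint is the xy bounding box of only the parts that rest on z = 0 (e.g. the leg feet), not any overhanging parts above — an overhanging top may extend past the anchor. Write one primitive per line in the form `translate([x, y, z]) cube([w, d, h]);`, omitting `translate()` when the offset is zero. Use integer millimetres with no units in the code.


translate([101, 412, 0]) cube([60, 199, 2176]);
translate([1144, 412, 0]) cube([60, 199, 2176]);
translate([101, 412, 2176]) cube([1103, 199, 85]);


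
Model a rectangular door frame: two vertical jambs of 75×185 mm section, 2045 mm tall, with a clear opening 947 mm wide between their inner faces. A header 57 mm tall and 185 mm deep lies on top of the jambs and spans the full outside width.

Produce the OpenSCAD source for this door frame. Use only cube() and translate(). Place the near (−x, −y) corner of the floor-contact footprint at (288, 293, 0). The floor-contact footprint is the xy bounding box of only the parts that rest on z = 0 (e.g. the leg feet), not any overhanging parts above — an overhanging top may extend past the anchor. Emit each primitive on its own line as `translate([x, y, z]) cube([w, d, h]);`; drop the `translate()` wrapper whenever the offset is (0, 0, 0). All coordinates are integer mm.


translate([288, 293, 0]) cube([75, 185, 2045]);
translate([1310, 293, 0]) cube([75, 185, 2045]);
translate([288, 293, 2045]) cube([1097, 185, 57]);


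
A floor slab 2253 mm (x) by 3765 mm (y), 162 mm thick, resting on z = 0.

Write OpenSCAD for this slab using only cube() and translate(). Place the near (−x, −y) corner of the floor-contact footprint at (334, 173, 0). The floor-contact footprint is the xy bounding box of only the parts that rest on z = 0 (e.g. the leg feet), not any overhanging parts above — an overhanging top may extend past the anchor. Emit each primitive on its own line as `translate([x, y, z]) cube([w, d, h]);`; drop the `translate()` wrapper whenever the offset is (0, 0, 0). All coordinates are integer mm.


translate([334, 173, 0]) cube([2253, 3765, 162]);


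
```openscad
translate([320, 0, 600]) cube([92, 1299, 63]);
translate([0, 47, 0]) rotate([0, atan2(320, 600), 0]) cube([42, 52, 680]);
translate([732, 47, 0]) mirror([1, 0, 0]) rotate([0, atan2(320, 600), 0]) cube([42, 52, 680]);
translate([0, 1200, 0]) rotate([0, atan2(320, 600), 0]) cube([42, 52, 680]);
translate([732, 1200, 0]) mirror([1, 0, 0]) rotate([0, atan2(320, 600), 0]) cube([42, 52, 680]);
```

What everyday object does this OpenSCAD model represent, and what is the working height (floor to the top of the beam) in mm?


A sawhorse. The overall height is 663 mm.

A beam across two mirrored pairs of raked legs — a sawhorse. The beam's underside is at z = 600 (matching the legs' vertical rise in atan2(320, 600)) and the beam is 63 mm tall, so its top is at 600 + 63 = 663 mm. The raked legs top out at the beam's underside, so that is the highest point.


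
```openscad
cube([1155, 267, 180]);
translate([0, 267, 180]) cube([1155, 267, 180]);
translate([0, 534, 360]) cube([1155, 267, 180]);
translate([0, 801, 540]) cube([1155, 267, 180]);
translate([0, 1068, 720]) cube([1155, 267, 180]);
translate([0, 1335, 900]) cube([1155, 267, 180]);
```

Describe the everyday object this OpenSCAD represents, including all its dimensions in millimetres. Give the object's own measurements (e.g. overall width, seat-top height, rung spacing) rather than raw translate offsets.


A straight staircase of 6 solid steps. Each step is 1155 mm wide (x), 267 mm deep (y, the going) and 180 mm tall (the rise). The first step rests on the floor; each subsequent step sits one going further in +y and one rise higher in +z, directly behind and above the previous step with no overlap.


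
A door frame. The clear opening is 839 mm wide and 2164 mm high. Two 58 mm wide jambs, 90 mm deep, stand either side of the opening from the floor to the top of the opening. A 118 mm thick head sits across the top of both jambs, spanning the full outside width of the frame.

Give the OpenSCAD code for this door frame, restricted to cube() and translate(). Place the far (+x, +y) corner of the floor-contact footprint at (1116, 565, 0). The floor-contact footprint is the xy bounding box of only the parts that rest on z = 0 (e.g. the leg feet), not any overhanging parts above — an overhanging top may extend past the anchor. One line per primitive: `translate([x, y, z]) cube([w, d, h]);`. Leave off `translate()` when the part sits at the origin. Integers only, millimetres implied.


translate([161, 475, 0]) cube([58, 90, 2164]);
translate([1058, 475, 0]) cube([58, 90, 2164]);
translate([161, 475, 2164]) cube([955, 90, 118]);


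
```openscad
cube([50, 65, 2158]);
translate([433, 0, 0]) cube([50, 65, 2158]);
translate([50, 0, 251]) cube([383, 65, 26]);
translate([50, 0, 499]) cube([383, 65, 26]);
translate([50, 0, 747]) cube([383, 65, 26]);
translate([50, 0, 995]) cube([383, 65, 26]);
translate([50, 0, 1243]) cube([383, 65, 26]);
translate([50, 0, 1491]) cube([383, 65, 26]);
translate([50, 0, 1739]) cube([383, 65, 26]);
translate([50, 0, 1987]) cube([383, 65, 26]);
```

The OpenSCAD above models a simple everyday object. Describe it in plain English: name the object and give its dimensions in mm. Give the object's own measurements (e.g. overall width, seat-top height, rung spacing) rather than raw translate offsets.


A straight ladder. Two 50×65 mm vertical rails, 2158 mm tall, stand 483 mm apart (outside-to-outside) with their front faces coplanar on the −y side. 8 rungs, each 65 mm deep and 26 mm tall, span between the inner faces of the rails, front faces flush with the rails. The lowest rung's underside is at z = 251 mm and rungs are spaced 248 mm apart (underside to underside).


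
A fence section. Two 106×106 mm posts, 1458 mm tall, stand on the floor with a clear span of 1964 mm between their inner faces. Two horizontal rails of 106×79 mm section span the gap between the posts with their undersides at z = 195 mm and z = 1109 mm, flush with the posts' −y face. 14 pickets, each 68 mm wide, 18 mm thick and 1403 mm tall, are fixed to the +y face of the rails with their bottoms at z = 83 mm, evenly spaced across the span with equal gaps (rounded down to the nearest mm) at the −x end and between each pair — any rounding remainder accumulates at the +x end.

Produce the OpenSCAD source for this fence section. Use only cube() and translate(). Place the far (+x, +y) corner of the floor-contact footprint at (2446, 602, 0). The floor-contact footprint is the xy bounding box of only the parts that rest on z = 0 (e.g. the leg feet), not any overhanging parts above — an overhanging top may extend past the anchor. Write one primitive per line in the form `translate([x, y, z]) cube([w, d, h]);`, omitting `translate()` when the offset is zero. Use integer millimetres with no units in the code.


translate([270, 496, 0]) cube([106, 106, 1458]);
translate([2340, 496, 0]) cube([106, 106, 1458]);
translate([376, 496, 195]) cube([1964, 106, 79]);
translate([376, 496, 1109]) cube([1964, 106, 79]);
translate([443, 602, 83]) cube([68, 18, 1403]);
translate([578, 602, 83]) cube([68, 18, 1403]);
translate([713, 602, 83]) cube([68, 18, 1403]);
translate([848, 602, 83]) cube([68, 18, 1403]);
translate([983, 602, 83]) cube([68, 18, 1403]);
translate([1118, 602, 83]) cube([68, 18, 1403]);
translate([1253, 602, 83]) cube([68, 18, 1403]);
translate([1388, 602, 83]) cube([68, 18, 1403]);
translate([1523, 602, 83]) cube([68, 18, 1403]);
translate([1658, 602, 83]) cube([68, 18, 1403]);
translate([1793, 602, 83]) cube([68, 18, 1403]);
translate([1928, 602, 83]) cube([68, 18, 1403]);
translate([2063, 602, 83]) cube([68, 18, 1403]);
translate([2198, 602, 83]) cube([68, 18, 1403]);


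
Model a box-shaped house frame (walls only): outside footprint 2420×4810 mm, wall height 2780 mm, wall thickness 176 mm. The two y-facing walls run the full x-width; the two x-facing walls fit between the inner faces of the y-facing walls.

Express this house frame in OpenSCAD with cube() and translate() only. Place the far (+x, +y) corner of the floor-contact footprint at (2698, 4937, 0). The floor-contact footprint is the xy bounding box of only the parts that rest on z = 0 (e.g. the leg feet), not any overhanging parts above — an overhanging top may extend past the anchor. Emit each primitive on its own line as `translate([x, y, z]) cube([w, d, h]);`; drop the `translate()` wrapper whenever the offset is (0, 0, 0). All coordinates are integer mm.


translate([278, 127, 0]) cube([2420, 176, 2780]);
translate([278, 4761, 0]) cube([2420, 176, 2780]);
translate([278, 303, 0]) cube([176, 4458, 2780]);
translate([2522, 303, 0]) cube([176, 4458, 2780]);


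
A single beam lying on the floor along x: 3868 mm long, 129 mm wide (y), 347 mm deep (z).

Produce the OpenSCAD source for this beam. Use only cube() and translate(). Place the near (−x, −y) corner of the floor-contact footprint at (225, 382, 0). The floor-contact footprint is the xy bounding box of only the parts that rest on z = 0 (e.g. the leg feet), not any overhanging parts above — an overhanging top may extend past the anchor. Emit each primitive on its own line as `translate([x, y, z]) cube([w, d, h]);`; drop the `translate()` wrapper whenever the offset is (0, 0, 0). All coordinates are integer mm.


translate([225, 382, 0]) cube([3868, 129, 347]);


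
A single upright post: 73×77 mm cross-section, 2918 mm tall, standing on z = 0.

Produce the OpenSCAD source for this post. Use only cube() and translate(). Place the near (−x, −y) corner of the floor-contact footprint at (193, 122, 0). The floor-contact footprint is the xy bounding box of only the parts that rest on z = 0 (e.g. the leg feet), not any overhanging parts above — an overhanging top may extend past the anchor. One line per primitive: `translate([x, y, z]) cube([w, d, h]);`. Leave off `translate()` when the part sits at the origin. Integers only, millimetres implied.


translate([193, 122, 0]) cube([73, 77, 2918]);


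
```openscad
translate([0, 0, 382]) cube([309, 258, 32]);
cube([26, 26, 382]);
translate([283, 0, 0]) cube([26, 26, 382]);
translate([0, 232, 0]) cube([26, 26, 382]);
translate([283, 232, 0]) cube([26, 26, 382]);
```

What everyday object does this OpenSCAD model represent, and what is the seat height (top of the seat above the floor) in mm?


A stool. The seat height is 414 mm.

A 309×258×32 slab at z = 382 on four corner posts — a stool. The seat top is 382 + 32 = 414 mm.


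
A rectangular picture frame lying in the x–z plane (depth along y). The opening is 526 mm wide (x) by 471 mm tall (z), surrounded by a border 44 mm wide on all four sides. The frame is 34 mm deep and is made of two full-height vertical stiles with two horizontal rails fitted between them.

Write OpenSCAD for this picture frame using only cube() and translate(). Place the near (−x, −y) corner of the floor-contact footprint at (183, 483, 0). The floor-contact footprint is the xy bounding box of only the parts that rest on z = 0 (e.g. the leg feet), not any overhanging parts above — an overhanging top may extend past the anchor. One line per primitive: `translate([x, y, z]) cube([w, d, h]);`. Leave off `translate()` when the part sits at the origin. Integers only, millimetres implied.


translate([183, 483, 0]) cube([44, 34, 559]);
translate([753, 483, 0]) cube([44, 34, 559]);
translate([227, 483, 0]) cube([526, 34, 44]);
translate([227, 483, 515]) cube([526, 34, 44]);


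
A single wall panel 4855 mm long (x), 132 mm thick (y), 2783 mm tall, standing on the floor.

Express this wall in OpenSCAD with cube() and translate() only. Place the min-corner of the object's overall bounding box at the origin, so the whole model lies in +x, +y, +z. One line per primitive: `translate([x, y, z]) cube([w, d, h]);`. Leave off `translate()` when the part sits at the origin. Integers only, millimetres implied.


cube([4855, 132, 2783]);


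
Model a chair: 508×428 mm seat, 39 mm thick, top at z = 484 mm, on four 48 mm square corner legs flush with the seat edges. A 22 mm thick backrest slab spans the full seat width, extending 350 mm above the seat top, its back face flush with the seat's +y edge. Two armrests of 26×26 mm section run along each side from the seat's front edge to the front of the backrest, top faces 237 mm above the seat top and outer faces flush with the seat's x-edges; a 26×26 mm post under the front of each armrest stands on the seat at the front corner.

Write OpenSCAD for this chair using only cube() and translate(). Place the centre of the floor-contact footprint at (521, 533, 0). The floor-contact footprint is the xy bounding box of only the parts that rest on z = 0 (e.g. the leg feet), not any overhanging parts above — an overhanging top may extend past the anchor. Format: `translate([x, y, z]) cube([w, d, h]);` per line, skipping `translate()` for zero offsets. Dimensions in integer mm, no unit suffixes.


translate([267, 319, 445]) cube([508, 428, 39]);
translate([267, 319, 0]) cube([48, 48, 445]);
translate([727, 319, 0]) cube([48, 48, 445]);
translate([267, 699, 0]) cube([48, 48, 445]);
translate([727, 699, 0]) cube([48, 48, 445]);
translate([267, 725, 484]) cube([508, 22, 350]);
translate([267, 319, 695]) cube([26, 406, 26]);
translate([749, 319, 695]) cube([26, 406, 26]);
translate([267, 319, 484]) cube([26, 26, 211]);
translate([749, 319, 484]) cube([26, 26, 211]);


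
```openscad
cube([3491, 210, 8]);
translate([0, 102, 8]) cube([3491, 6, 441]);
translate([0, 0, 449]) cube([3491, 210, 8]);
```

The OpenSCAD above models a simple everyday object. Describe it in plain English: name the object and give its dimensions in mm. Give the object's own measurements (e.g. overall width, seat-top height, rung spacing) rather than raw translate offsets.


An I-beam lying along x, 3491 mm long. Overall section height 457 mm. Two flanges 210 mm wide (y) and 8 mm thick, one on the floor and one at the top; a web 6 mm thick runs between them, centred on the flange width.


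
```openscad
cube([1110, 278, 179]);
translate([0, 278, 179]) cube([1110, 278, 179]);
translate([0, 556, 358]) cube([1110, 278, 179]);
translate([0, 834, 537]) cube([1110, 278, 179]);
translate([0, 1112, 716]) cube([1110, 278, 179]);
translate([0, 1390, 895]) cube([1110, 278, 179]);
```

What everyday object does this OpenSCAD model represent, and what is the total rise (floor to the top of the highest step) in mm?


A staircase. The total rise is 1074 mm.

6 identical blocks, each offset up and back from the previous — a staircase. Each step is 179 mm tall and there are 6 of them, so the total rise is 6 × 179 = 1074 mm.


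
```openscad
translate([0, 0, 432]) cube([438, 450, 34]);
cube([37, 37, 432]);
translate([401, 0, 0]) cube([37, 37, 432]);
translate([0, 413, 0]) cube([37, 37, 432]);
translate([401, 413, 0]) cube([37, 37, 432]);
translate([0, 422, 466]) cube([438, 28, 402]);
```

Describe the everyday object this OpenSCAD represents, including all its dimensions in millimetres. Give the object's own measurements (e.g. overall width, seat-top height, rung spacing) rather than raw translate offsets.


A chair. The seat is a 438×450×34 mm slab with its top at z = 466 mm, on four 37×37 mm corner legs (flush with the seat edges, standing on z = 0). A flat backrest 28 mm thick, 402 mm tall, spans the full seat width and rises from the seat top along its +y edge, rear face flush with the rear of the seat.


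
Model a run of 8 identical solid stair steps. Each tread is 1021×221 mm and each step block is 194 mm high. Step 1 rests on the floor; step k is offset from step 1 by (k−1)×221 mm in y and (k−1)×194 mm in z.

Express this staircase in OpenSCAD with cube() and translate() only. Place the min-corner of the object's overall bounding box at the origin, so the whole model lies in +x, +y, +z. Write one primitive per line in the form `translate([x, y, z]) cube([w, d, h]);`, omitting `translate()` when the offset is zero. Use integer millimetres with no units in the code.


cube([1021, 221, 194]);
translate([0, 221, 194]) cube([1021, 221, 194]);
translate([0, 442, 388]) cube([1021, 221, 194]);
translate([0, 663, 582]) cube([1021, 221, 194]);
translate([0, 884, 776]) cube([1021, 221, 194]);
translate([0, 1105, 970]) cube([1021, 221, 194]);
translate([0, 1326, 1164]) cube([1021, 221, 194]);
translate([0, 1547, 1358]) cube([1021, 221, 194]);


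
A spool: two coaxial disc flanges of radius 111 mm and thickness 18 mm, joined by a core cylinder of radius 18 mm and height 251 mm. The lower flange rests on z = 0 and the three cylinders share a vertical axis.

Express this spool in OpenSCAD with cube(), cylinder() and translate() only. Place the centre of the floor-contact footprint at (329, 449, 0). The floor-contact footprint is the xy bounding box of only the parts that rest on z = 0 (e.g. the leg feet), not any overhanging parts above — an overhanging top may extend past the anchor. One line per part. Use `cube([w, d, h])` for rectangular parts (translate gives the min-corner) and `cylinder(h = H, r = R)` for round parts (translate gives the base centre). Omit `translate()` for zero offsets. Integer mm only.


translate([329, 449, 0]) cylinder(h = 18, r = 111);
translate([329, 449, 18]) cylinder(h = 251, r = 18);
translate([329, 449, 269]) cylinder(h = 18, r = 111);


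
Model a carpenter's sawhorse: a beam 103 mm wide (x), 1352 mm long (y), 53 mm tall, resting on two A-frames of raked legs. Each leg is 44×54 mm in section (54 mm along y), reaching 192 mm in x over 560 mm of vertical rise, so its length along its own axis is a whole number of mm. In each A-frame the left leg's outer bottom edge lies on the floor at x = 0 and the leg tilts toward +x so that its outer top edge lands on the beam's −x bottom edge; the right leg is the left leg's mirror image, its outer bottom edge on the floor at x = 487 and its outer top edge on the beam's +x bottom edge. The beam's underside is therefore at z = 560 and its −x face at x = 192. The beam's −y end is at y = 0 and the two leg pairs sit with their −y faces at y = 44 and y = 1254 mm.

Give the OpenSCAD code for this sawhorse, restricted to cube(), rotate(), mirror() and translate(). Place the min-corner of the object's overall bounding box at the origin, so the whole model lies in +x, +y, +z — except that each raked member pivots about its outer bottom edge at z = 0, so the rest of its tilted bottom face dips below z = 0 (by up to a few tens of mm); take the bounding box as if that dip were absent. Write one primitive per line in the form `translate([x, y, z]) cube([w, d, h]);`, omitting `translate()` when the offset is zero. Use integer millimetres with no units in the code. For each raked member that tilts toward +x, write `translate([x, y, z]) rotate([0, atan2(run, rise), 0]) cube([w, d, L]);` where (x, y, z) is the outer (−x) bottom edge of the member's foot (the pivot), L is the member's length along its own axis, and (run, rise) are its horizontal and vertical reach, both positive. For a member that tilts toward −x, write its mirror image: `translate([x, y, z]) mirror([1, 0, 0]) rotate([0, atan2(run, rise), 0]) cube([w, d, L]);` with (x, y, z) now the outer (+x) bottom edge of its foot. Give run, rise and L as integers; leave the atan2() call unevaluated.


translate([192, 0, 560]) cube([103, 1352, 53]);
translate([0, 44, 0]) rotate([0, atan2(192, 560), 0]) cube([44, 54, 592]);
translate([487, 44, 0]) mirror([1, 0, 0]) rotate([0, atan2(192, 560), 0]) cube([44, 54, 592]);
translate([0, 1254, 0]) rotate([0, atan2(192, 560), 0]) cube([44, 54, 592]);
translate([487, 1254, 0]) mirror([1, 0, 0]) rotate([0, atan2(192, 560), 0]) cube([44, 54, 592]);


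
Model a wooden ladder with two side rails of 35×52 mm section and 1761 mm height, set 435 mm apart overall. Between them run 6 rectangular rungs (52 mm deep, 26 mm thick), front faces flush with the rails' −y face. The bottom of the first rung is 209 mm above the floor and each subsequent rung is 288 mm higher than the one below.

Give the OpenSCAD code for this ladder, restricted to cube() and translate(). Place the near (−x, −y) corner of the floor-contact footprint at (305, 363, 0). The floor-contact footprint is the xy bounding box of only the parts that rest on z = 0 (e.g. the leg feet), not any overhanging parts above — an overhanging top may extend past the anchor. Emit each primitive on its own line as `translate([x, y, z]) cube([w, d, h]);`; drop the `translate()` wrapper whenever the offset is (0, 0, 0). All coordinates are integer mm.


translate([305, 363, 0]) cube([35, 52, 1761]);
translate([705, 363, 0]) cube([35, 52, 1761]);
translate([340, 363, 209]) cube([365, 52, 26]);
translate([340, 363, 497]) cube([365, 52, 26]);
translate([340, 363, 785]) cube([365, 52, 26]);
translate([340, 363, 1073]) cube([365, 52, 26]);
translate([340, 363, 1361]) cube([365, 52, 26]);
translate([340, 363, 1649]) cube([365, 52, 26]);


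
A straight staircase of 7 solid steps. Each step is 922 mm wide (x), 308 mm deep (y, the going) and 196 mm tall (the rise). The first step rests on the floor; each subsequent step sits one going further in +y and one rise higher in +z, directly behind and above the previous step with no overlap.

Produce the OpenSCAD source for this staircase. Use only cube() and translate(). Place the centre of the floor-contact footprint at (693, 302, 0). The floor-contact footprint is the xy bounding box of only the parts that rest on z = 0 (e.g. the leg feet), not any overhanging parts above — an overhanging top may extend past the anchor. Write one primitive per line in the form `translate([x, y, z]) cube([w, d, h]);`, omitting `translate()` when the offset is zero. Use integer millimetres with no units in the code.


translate([232, 148, 0]) cube([922, 308, 196]);
translate([232, 456, 196]) cube([922, 308, 196]);
translate([232, 764, 392]) cube([922, 308, 196]);
translate([232, 1072, 588]) cube([922, 308, 196]);
translate([232, 1380, 784]) cube([922, 308, 196]);
translate([232, 1688, 980]) cube([922, 308, 196]);
translate([232, 1996, 1176]) cube([922, 308, 196]);


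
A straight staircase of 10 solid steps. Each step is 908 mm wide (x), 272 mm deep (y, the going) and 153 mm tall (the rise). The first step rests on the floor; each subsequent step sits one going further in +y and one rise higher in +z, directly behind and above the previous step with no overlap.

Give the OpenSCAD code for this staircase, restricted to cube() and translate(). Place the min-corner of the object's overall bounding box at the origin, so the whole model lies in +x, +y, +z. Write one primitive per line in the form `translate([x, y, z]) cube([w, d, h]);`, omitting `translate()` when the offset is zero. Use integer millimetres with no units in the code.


cube([908, 272, 153]);
translate([0, 272, 153]) cube([908, 272, 153]);
translate([0, 544, 306]) cube([908, 272, 153]);
translate([0, 816, 459]) cube([908, 272, 153]);
translate([0, 1088, 612]) cube([908, 272, 153]);
translate([0, 1360, 765]) cube([908, 272, 153]);
translate([0, 1632, 918]) cube([908, 272, 153]);
translate([0, 1904, 1071]) cube([908, 272, 153]);
translate([0, 2176, 1224]) cube([908, 272, 153]);
translate([0, 2448, 1377]) cube([908, 272, 153]);


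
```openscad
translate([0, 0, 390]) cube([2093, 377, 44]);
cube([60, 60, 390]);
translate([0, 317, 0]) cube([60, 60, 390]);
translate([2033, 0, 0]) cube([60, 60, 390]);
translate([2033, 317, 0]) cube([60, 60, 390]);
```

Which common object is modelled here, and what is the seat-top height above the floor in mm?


A bench. The seat-top height is 434 mm.

A long slab on four corner posts — a bench. The slab sits at z = 390 with thickness 44, so the top is 390 + 44 = 434 mm.


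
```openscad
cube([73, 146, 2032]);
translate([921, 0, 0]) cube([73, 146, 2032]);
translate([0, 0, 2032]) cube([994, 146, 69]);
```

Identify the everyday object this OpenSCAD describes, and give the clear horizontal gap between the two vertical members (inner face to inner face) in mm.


A door frame. The clear opening width is 848 mm.

Two 2032 mm tall posts with a header on top — a door frame. The left jamb is 73 mm wide at x = 0; the right jamb starts at x = 921. The clear opening is 921 − 73 = 848 mm.


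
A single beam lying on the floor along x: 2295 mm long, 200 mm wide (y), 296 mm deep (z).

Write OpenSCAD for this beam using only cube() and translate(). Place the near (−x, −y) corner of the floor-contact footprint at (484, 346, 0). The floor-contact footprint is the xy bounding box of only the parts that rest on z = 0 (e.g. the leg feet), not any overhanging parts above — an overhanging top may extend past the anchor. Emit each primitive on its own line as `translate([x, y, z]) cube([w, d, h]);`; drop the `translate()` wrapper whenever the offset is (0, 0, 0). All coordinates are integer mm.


translate([484, 346, 0]) cube([2295, 200, 296]);


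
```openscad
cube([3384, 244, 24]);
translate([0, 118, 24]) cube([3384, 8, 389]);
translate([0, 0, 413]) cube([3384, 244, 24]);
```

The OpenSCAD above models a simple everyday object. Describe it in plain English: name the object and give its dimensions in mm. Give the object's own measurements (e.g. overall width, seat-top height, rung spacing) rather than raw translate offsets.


An I-beam lying along x, 3384 mm long. Overall section height 437 mm. Two flanges 244 mm wide (y) and 24 mm thick, one on the floor and one at the top; a web 8 mm thick runs between them, centred on the flange width.


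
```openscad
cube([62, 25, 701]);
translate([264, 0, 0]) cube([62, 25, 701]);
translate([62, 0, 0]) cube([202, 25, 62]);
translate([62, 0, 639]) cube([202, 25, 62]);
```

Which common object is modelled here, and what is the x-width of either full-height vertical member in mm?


A picture frame. The border width is 62 mm.

Four thin pieces enclosing a rectangular opening — a picture frame. The two full-height stiles are 701 mm tall; the top rail sits at z = 639 and is 62 mm tall, so the border above the opening is 701 − 639 = 62 mm, matching the stile x-width.


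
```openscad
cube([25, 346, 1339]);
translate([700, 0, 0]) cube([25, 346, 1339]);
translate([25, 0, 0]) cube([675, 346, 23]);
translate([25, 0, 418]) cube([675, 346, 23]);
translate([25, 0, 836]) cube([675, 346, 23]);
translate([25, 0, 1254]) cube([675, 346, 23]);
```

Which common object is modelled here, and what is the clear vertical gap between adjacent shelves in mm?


A bookshelf. The clear shelf gap is 395 mm.

Two tall side panels with 4 horizontal boards between them — a bookshelf. The first two shelf undersides are at z = 0 and z = 418; with shelf thickness 23, the clear gap is 418 − 0 − 23 = 395 mm.


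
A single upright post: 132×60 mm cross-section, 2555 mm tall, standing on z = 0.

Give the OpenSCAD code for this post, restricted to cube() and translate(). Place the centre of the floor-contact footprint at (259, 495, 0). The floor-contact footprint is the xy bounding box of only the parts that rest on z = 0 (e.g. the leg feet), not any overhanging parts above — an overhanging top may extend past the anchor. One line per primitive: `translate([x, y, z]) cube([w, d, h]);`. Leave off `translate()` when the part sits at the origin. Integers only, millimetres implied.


translate([193, 465, 0]) cube([132, 60, 2555]);


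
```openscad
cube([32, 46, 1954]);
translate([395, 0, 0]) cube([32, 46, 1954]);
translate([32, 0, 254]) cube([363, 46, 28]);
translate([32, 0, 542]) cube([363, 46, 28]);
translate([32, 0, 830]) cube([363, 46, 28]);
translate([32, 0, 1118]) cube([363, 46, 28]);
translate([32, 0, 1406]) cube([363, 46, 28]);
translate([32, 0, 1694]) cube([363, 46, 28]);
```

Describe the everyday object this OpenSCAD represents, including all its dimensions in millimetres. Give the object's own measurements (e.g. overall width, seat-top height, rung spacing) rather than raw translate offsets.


A straight ladder. Two 32×46 mm vertical rails, 1954 mm tall, stand 427 mm apart (outside-to-outside) with their front faces coplanar on the −y side. 6 rungs, each 46 mm deep and 28 mm tall, span between the inner faces of the rails, front faces flush with the rails. The lowest rung's underside is at z = 254 mm and rungs are spaced 288 mm apart (underside to underside).


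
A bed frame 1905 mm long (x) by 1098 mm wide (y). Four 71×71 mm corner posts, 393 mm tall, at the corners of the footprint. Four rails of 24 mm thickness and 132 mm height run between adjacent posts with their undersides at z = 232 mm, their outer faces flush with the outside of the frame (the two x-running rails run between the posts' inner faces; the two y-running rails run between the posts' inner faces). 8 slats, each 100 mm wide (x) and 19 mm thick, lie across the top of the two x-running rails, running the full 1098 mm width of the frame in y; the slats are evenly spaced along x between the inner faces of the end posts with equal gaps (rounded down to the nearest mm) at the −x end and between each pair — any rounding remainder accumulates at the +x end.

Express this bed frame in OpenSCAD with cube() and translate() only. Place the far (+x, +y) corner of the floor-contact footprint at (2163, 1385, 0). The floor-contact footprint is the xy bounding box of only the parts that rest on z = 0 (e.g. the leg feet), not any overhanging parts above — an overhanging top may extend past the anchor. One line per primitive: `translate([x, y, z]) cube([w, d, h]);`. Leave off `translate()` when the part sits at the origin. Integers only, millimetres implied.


translate([258, 287, 0]) cube([71, 71, 393]);
translate([258, 1314, 0]) cube([71, 71, 393]);
translate([2092, 287, 0]) cube([71, 71, 393]);
translate([2092, 1314, 0]) cube([71, 71, 393]);
translate([329, 287, 232]) cube([1763, 24, 132]);
translate([329, 1361, 232]) cube([1763, 24, 132]);
translate([258, 358, 232]) cube([24, 956, 132]);
translate([2139, 358, 232]) cube([24, 956, 132]);
translate([436, 287, 364]) cube([100, 1098, 19]);
translate([643, 287, 364]) cube([100, 1098, 19]);
translate([850, 287, 364]) cube([100, 1098, 19]);
translate([1057, 287, 364]) cube([100, 1098, 19]);
translate([1264, 287, 364]) cube([100, 1098, 19]);
translate([1471, 287, 364]) cube([100, 1098, 19]);
translate([1678, 287, 364]) cube([100, 1098, 19]);
translate([1885, 287, 364]) cube([100, 1098, 19]);


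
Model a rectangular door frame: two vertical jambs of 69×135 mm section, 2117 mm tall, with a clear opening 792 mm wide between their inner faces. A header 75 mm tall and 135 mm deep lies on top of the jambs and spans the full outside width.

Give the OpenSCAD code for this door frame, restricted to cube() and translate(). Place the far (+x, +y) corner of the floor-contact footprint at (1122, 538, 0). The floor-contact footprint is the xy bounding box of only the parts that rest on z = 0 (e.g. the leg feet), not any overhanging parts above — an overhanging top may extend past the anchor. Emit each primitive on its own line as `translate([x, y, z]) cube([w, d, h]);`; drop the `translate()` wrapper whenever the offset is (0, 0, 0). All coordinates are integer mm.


translate([192, 403, 0]) cube([69, 135, 2117]);
translate([1053, 403, 0]) cube([69, 135, 2117]);
translate([192, 403, 2117]) cube([930, 135, 75]);


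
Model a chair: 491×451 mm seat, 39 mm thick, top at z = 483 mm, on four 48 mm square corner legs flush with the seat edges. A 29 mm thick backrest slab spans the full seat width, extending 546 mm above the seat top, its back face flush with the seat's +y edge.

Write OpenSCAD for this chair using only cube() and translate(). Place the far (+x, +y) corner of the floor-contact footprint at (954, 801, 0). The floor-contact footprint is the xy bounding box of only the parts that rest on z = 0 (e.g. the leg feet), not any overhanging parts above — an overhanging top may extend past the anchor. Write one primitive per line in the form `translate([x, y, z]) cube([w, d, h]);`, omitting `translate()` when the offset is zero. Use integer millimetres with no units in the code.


translate([463, 350, 444]) cube([491, 451, 39]);
translate([463, 350, 0]) cube([48, 48, 444]);
translate([906, 350, 0]) cube([48, 48, 444]);
translate([463, 753, 0]) cube([48, 48, 444]);
translate([906, 753, 0]) cube([48, 48, 444]);
translate([463, 772, 483]) cube([491, 29, 546]);
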